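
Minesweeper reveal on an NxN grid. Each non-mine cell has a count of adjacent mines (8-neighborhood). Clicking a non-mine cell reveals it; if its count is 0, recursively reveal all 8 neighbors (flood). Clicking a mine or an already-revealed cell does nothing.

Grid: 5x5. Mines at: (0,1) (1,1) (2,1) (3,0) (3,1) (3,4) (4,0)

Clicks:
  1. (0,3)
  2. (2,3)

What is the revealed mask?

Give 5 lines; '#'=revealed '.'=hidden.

Answer: ..###
..###
..###
.....
.....

Derivation:
Click 1 (0,3) count=0: revealed 9 new [(0,2) (0,3) (0,4) (1,2) (1,3) (1,4) (2,2) (2,3) (2,4)] -> total=9
Click 2 (2,3) count=1: revealed 0 new [(none)] -> total=9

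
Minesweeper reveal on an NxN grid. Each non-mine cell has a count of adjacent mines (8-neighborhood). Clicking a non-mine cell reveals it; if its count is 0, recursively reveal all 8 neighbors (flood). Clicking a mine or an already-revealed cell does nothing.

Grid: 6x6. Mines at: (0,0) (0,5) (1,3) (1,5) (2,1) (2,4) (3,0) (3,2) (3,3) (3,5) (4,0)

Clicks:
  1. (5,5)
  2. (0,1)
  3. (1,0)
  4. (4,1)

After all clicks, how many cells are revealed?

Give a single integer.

Answer: 12

Derivation:
Click 1 (5,5) count=0: revealed 10 new [(4,1) (4,2) (4,3) (4,4) (4,5) (5,1) (5,2) (5,3) (5,4) (5,5)] -> total=10
Click 2 (0,1) count=1: revealed 1 new [(0,1)] -> total=11
Click 3 (1,0) count=2: revealed 1 new [(1,0)] -> total=12
Click 4 (4,1) count=3: revealed 0 new [(none)] -> total=12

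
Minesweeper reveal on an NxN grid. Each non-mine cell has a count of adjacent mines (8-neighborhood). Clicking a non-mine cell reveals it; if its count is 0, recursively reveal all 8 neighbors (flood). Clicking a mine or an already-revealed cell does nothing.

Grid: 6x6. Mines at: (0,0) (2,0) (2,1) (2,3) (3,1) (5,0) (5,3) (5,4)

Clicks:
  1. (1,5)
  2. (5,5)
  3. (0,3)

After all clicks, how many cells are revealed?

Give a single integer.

Answer: 17

Derivation:
Click 1 (1,5) count=0: revealed 16 new [(0,1) (0,2) (0,3) (0,4) (0,5) (1,1) (1,2) (1,3) (1,4) (1,5) (2,4) (2,5) (3,4) (3,5) (4,4) (4,5)] -> total=16
Click 2 (5,5) count=1: revealed 1 new [(5,5)] -> total=17
Click 3 (0,3) count=0: revealed 0 new [(none)] -> total=17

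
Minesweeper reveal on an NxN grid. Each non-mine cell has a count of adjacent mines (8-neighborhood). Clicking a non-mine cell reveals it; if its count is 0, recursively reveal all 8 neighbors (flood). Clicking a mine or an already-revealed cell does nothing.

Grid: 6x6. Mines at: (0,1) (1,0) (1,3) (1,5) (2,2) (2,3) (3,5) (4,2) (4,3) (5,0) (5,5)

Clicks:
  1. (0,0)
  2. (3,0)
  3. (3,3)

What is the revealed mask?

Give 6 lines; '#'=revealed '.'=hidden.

Answer: #.....
......
##....
##.#..
##....
......

Derivation:
Click 1 (0,0) count=2: revealed 1 new [(0,0)] -> total=1
Click 2 (3,0) count=0: revealed 6 new [(2,0) (2,1) (3,0) (3,1) (4,0) (4,1)] -> total=7
Click 3 (3,3) count=4: revealed 1 new [(3,3)] -> total=8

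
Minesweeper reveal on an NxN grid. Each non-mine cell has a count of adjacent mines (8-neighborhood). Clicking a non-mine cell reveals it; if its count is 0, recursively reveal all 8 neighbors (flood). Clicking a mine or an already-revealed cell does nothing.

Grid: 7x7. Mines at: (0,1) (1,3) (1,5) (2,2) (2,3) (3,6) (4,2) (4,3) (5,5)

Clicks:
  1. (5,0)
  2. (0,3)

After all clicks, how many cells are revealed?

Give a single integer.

Click 1 (5,0) count=0: revealed 18 new [(1,0) (1,1) (2,0) (2,1) (3,0) (3,1) (4,0) (4,1) (5,0) (5,1) (5,2) (5,3) (5,4) (6,0) (6,1) (6,2) (6,3) (6,4)] -> total=18
Click 2 (0,3) count=1: revealed 1 new [(0,3)] -> total=19

Answer: 19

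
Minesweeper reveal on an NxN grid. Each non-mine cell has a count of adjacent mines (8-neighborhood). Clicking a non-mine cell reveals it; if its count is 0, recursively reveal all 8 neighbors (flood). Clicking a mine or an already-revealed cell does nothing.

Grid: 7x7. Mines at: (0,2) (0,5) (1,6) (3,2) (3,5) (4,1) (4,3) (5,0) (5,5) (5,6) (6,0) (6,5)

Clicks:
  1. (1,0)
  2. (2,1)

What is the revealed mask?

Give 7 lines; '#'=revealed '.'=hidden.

Answer: ##.....
##.....
##.....
##.....
.......
.......
.......

Derivation:
Click 1 (1,0) count=0: revealed 8 new [(0,0) (0,1) (1,0) (1,1) (2,0) (2,1) (3,0) (3,1)] -> total=8
Click 2 (2,1) count=1: revealed 0 new [(none)] -> total=8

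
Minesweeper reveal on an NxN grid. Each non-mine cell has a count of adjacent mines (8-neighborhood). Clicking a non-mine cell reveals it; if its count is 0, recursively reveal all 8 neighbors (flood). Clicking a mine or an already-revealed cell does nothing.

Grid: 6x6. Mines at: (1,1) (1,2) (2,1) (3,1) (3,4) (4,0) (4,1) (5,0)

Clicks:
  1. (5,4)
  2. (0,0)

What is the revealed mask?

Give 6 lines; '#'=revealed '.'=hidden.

Click 1 (5,4) count=0: revealed 8 new [(4,2) (4,3) (4,4) (4,5) (5,2) (5,3) (5,4) (5,5)] -> total=8
Click 2 (0,0) count=1: revealed 1 new [(0,0)] -> total=9

Answer: #.....
......
......
......
..####
..####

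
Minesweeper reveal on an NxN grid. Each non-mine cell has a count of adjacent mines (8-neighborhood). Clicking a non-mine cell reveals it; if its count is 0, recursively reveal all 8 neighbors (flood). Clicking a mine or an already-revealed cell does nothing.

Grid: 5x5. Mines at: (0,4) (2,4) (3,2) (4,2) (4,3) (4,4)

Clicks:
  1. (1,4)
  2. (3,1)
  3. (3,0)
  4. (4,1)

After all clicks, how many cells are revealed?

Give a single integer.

Click 1 (1,4) count=2: revealed 1 new [(1,4)] -> total=1
Click 2 (3,1) count=2: revealed 1 new [(3,1)] -> total=2
Click 3 (3,0) count=0: revealed 15 new [(0,0) (0,1) (0,2) (0,3) (1,0) (1,1) (1,2) (1,3) (2,0) (2,1) (2,2) (2,3) (3,0) (4,0) (4,1)] -> total=17
Click 4 (4,1) count=2: revealed 0 new [(none)] -> total=17

Answer: 17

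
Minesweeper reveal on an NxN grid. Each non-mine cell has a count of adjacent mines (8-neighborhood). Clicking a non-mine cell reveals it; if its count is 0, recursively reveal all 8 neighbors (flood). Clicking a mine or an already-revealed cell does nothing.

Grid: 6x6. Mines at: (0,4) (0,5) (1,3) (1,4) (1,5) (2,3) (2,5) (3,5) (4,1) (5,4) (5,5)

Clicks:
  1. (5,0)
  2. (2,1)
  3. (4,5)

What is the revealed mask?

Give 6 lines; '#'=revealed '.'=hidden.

Click 1 (5,0) count=1: revealed 1 new [(5,0)] -> total=1
Click 2 (2,1) count=0: revealed 12 new [(0,0) (0,1) (0,2) (1,0) (1,1) (1,2) (2,0) (2,1) (2,2) (3,0) (3,1) (3,2)] -> total=13
Click 3 (4,5) count=3: revealed 1 new [(4,5)] -> total=14

Answer: ###...
###...
###...
###...
.....#
#.....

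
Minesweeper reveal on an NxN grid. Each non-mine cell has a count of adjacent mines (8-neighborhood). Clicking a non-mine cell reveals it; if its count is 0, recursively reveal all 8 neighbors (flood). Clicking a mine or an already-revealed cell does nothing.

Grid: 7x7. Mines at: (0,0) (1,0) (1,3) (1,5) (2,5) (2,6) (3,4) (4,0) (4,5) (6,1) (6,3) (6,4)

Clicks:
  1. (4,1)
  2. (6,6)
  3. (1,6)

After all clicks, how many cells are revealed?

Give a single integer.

Answer: 6

Derivation:
Click 1 (4,1) count=1: revealed 1 new [(4,1)] -> total=1
Click 2 (6,6) count=0: revealed 4 new [(5,5) (5,6) (6,5) (6,6)] -> total=5
Click 3 (1,6) count=3: revealed 1 new [(1,6)] -> total=6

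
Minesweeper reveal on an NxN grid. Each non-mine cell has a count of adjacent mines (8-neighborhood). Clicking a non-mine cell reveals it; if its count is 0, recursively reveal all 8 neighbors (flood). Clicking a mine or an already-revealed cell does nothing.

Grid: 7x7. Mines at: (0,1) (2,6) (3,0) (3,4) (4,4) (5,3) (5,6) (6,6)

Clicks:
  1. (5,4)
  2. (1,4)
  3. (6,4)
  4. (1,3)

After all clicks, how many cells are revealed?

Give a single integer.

Answer: 24

Derivation:
Click 1 (5,4) count=2: revealed 1 new [(5,4)] -> total=1
Click 2 (1,4) count=0: revealed 22 new [(0,2) (0,3) (0,4) (0,5) (0,6) (1,1) (1,2) (1,3) (1,4) (1,5) (1,6) (2,1) (2,2) (2,3) (2,4) (2,5) (3,1) (3,2) (3,3) (4,1) (4,2) (4,3)] -> total=23
Click 3 (6,4) count=1: revealed 1 new [(6,4)] -> total=24
Click 4 (1,3) count=0: revealed 0 new [(none)] -> total=24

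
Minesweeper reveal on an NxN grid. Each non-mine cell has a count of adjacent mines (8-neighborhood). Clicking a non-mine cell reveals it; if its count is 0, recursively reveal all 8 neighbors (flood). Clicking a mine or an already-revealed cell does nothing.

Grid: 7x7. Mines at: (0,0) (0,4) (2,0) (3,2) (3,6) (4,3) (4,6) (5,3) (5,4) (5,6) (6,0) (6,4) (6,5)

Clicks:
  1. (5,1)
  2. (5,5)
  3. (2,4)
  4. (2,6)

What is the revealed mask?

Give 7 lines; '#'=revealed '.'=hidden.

Click 1 (5,1) count=1: revealed 1 new [(5,1)] -> total=1
Click 2 (5,5) count=5: revealed 1 new [(5,5)] -> total=2
Click 3 (2,4) count=0: revealed 9 new [(1,3) (1,4) (1,5) (2,3) (2,4) (2,5) (3,3) (3,4) (3,5)] -> total=11
Click 4 (2,6) count=1: revealed 1 new [(2,6)] -> total=12

Answer: .......
...###.
...####
...###.
.......
.#...#.
.......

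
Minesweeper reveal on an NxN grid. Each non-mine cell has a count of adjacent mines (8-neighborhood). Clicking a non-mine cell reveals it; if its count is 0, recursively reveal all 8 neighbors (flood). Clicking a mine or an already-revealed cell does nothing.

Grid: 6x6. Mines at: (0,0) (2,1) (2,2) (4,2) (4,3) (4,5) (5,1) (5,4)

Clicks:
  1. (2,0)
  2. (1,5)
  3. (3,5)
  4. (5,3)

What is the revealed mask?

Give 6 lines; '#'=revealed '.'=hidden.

Answer: .#####
.#####
#..###
...###
......
...#..

Derivation:
Click 1 (2,0) count=1: revealed 1 new [(2,0)] -> total=1
Click 2 (1,5) count=0: revealed 16 new [(0,1) (0,2) (0,3) (0,4) (0,5) (1,1) (1,2) (1,3) (1,4) (1,5) (2,3) (2,4) (2,5) (3,3) (3,4) (3,5)] -> total=17
Click 3 (3,5) count=1: revealed 0 new [(none)] -> total=17
Click 4 (5,3) count=3: revealed 1 new [(5,3)] -> total=18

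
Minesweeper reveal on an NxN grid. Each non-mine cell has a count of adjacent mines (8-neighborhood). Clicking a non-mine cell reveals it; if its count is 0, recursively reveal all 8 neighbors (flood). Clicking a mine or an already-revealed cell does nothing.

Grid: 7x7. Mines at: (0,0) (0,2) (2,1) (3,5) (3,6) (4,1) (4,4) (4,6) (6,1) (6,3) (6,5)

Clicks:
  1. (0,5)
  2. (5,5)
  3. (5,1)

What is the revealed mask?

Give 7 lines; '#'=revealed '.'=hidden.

Click 1 (0,5) count=0: revealed 17 new [(0,3) (0,4) (0,5) (0,6) (1,2) (1,3) (1,4) (1,5) (1,6) (2,2) (2,3) (2,4) (2,5) (2,6) (3,2) (3,3) (3,4)] -> total=17
Click 2 (5,5) count=3: revealed 1 new [(5,5)] -> total=18
Click 3 (5,1) count=2: revealed 1 new [(5,1)] -> total=19

Answer: ...####
..#####
..#####
..###..
.......
.#...#.
.......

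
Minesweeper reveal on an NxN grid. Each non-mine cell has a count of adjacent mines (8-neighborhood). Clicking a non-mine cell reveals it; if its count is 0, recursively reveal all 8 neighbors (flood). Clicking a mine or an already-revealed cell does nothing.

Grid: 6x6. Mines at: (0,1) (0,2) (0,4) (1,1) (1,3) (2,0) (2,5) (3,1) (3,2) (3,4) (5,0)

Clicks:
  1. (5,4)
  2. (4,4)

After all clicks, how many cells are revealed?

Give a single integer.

Answer: 10

Derivation:
Click 1 (5,4) count=0: revealed 10 new [(4,1) (4,2) (4,3) (4,4) (4,5) (5,1) (5,2) (5,3) (5,4) (5,5)] -> total=10
Click 2 (4,4) count=1: revealed 0 new [(none)] -> total=10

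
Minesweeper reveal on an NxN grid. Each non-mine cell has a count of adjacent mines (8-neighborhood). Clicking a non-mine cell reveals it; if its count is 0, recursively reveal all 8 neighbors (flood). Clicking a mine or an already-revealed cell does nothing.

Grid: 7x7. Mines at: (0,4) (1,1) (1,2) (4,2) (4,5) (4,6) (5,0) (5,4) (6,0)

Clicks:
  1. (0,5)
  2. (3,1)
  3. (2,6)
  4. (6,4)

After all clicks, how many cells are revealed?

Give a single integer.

Answer: 16

Derivation:
Click 1 (0,5) count=1: revealed 1 new [(0,5)] -> total=1
Click 2 (3,1) count=1: revealed 1 new [(3,1)] -> total=2
Click 3 (2,6) count=0: revealed 13 new [(0,6) (1,3) (1,4) (1,5) (1,6) (2,3) (2,4) (2,5) (2,6) (3,3) (3,4) (3,5) (3,6)] -> total=15
Click 4 (6,4) count=1: revealed 1 new [(6,4)] -> total=16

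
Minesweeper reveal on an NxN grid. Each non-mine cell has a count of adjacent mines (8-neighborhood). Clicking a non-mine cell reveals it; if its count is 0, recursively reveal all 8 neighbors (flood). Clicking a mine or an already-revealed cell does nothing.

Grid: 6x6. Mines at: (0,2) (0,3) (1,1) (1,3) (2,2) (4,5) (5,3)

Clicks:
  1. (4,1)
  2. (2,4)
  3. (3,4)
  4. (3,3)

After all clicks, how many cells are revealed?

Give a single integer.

Answer: 14

Derivation:
Click 1 (4,1) count=0: revealed 11 new [(2,0) (2,1) (3,0) (3,1) (3,2) (4,0) (4,1) (4,2) (5,0) (5,1) (5,2)] -> total=11
Click 2 (2,4) count=1: revealed 1 new [(2,4)] -> total=12
Click 3 (3,4) count=1: revealed 1 new [(3,4)] -> total=13
Click 4 (3,3) count=1: revealed 1 new [(3,3)] -> total=14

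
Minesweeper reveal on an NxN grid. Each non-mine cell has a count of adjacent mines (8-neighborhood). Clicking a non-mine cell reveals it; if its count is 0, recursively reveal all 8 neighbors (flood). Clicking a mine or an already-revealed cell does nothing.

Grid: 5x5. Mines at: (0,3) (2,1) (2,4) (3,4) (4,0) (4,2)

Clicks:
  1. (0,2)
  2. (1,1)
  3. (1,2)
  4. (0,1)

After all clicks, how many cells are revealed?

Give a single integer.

Click 1 (0,2) count=1: revealed 1 new [(0,2)] -> total=1
Click 2 (1,1) count=1: revealed 1 new [(1,1)] -> total=2
Click 3 (1,2) count=2: revealed 1 new [(1,2)] -> total=3
Click 4 (0,1) count=0: revealed 3 new [(0,0) (0,1) (1,0)] -> total=6

Answer: 6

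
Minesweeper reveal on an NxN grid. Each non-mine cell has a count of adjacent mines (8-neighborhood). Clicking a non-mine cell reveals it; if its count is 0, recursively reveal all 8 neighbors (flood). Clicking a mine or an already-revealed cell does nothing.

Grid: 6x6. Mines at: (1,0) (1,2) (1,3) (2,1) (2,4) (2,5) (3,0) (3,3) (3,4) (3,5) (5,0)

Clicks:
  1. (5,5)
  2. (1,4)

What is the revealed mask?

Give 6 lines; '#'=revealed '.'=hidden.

Click 1 (5,5) count=0: revealed 10 new [(4,1) (4,2) (4,3) (4,4) (4,5) (5,1) (5,2) (5,3) (5,4) (5,5)] -> total=10
Click 2 (1,4) count=3: revealed 1 new [(1,4)] -> total=11

Answer: ......
....#.
......
......
.#####
.#####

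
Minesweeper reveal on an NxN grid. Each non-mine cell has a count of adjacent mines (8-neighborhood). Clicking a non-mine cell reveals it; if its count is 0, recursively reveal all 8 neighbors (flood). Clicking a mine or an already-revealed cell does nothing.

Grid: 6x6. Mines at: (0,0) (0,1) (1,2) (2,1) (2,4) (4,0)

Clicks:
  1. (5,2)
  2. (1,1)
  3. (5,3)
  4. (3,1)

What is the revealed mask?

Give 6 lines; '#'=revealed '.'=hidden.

Click 1 (5,2) count=0: revealed 15 new [(3,1) (3,2) (3,3) (3,4) (3,5) (4,1) (4,2) (4,3) (4,4) (4,5) (5,1) (5,2) (5,3) (5,4) (5,5)] -> total=15
Click 2 (1,1) count=4: revealed 1 new [(1,1)] -> total=16
Click 3 (5,3) count=0: revealed 0 new [(none)] -> total=16
Click 4 (3,1) count=2: revealed 0 new [(none)] -> total=16

Answer: ......
.#....
......
.#####
.#####
.#####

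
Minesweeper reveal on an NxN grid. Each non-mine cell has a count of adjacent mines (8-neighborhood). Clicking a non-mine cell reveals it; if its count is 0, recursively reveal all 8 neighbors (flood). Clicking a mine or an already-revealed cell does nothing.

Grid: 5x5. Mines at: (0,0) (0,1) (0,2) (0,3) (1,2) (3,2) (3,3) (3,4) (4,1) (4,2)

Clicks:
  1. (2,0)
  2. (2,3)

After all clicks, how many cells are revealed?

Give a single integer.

Answer: 7

Derivation:
Click 1 (2,0) count=0: revealed 6 new [(1,0) (1,1) (2,0) (2,1) (3,0) (3,1)] -> total=6
Click 2 (2,3) count=4: revealed 1 new [(2,3)] -> total=7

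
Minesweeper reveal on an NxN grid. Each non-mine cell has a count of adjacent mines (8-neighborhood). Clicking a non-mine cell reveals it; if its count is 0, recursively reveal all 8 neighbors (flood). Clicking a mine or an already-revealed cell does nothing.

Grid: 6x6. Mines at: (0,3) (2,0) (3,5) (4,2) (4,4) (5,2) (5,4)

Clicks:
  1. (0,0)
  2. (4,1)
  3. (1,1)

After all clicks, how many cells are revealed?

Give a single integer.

Answer: 7

Derivation:
Click 1 (0,0) count=0: revealed 6 new [(0,0) (0,1) (0,2) (1,0) (1,1) (1,2)] -> total=6
Click 2 (4,1) count=2: revealed 1 new [(4,1)] -> total=7
Click 3 (1,1) count=1: revealed 0 new [(none)] -> total=7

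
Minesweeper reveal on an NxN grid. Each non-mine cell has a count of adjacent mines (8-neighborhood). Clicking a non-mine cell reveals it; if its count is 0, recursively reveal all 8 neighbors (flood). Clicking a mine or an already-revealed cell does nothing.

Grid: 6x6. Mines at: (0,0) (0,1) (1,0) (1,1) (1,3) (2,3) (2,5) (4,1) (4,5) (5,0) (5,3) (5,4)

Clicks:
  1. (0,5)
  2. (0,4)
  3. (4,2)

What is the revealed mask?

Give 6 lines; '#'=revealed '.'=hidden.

Click 1 (0,5) count=0: revealed 4 new [(0,4) (0,5) (1,4) (1,5)] -> total=4
Click 2 (0,4) count=1: revealed 0 new [(none)] -> total=4
Click 3 (4,2) count=2: revealed 1 new [(4,2)] -> total=5

Answer: ....##
....##
......
......
..#...
......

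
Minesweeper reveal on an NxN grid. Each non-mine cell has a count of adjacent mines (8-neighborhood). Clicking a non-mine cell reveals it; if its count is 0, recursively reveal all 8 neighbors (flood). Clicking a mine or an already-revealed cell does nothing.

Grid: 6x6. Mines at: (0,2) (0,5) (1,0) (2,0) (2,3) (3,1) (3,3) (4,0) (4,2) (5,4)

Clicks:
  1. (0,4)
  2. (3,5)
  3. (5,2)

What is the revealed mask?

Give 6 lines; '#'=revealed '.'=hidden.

Answer: ....#.
....##
....##
....##
....##
..#...

Derivation:
Click 1 (0,4) count=1: revealed 1 new [(0,4)] -> total=1
Click 2 (3,5) count=0: revealed 8 new [(1,4) (1,5) (2,4) (2,5) (3,4) (3,5) (4,4) (4,5)] -> total=9
Click 3 (5,2) count=1: revealed 1 new [(5,2)] -> total=10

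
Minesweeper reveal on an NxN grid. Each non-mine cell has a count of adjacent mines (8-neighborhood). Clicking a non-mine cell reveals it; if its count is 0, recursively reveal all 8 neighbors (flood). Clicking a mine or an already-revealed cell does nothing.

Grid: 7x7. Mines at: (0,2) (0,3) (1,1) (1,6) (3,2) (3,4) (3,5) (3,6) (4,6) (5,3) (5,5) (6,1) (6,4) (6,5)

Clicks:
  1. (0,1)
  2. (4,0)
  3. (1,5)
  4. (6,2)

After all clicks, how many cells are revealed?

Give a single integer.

Click 1 (0,1) count=2: revealed 1 new [(0,1)] -> total=1
Click 2 (4,0) count=0: revealed 8 new [(2,0) (2,1) (3,0) (3,1) (4,0) (4,1) (5,0) (5,1)] -> total=9
Click 3 (1,5) count=1: revealed 1 new [(1,5)] -> total=10
Click 4 (6,2) count=2: revealed 1 new [(6,2)] -> total=11

Answer: 11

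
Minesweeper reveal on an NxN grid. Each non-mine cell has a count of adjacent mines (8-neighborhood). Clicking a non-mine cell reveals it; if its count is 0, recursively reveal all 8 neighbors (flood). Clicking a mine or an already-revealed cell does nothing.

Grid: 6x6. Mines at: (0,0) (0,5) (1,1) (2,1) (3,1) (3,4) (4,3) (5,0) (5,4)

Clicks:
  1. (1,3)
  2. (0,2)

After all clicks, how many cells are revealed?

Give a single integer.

Click 1 (1,3) count=0: revealed 9 new [(0,2) (0,3) (0,4) (1,2) (1,3) (1,4) (2,2) (2,3) (2,4)] -> total=9
Click 2 (0,2) count=1: revealed 0 new [(none)] -> total=9

Answer: 9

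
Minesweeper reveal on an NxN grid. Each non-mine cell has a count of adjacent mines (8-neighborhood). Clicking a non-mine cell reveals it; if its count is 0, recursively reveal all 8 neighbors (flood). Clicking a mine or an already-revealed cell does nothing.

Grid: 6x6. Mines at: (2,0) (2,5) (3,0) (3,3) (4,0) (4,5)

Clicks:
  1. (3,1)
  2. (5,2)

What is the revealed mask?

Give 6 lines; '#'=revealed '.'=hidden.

Answer: ......
......
......
.#....
.####.
.####.

Derivation:
Click 1 (3,1) count=3: revealed 1 new [(3,1)] -> total=1
Click 2 (5,2) count=0: revealed 8 new [(4,1) (4,2) (4,3) (4,4) (5,1) (5,2) (5,3) (5,4)] -> total=9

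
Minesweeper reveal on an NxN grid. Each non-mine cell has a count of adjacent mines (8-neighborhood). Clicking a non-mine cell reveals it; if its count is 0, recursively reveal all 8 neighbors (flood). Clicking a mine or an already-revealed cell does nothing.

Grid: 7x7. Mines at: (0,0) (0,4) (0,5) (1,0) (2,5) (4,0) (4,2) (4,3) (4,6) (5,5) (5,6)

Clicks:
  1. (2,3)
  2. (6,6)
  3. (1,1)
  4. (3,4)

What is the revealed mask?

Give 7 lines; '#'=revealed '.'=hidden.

Click 1 (2,3) count=0: revealed 15 new [(0,1) (0,2) (0,3) (1,1) (1,2) (1,3) (1,4) (2,1) (2,2) (2,3) (2,4) (3,1) (3,2) (3,3) (3,4)] -> total=15
Click 2 (6,6) count=2: revealed 1 new [(6,6)] -> total=16
Click 3 (1,1) count=2: revealed 0 new [(none)] -> total=16
Click 4 (3,4) count=2: revealed 0 new [(none)] -> total=16

Answer: .###...
.####..
.####..
.####..
.......
.......
......#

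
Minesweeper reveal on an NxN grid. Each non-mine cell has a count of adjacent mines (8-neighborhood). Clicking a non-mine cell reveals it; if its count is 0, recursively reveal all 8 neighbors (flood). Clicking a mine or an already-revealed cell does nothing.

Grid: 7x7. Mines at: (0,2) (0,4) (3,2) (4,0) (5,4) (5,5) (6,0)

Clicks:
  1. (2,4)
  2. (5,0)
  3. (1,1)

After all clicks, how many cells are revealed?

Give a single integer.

Click 1 (2,4) count=0: revealed 18 new [(0,5) (0,6) (1,3) (1,4) (1,5) (1,6) (2,3) (2,4) (2,5) (2,6) (3,3) (3,4) (3,5) (3,6) (4,3) (4,4) (4,5) (4,6)] -> total=18
Click 2 (5,0) count=2: revealed 1 new [(5,0)] -> total=19
Click 3 (1,1) count=1: revealed 1 new [(1,1)] -> total=20

Answer: 20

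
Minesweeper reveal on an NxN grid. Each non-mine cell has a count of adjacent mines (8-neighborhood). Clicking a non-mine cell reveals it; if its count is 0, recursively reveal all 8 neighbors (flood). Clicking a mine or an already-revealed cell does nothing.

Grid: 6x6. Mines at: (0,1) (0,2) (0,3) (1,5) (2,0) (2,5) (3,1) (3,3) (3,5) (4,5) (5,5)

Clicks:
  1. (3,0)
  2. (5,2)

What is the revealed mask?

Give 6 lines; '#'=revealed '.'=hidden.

Click 1 (3,0) count=2: revealed 1 new [(3,0)] -> total=1
Click 2 (5,2) count=0: revealed 10 new [(4,0) (4,1) (4,2) (4,3) (4,4) (5,0) (5,1) (5,2) (5,3) (5,4)] -> total=11

Answer: ......
......
......
#.....
#####.
#####.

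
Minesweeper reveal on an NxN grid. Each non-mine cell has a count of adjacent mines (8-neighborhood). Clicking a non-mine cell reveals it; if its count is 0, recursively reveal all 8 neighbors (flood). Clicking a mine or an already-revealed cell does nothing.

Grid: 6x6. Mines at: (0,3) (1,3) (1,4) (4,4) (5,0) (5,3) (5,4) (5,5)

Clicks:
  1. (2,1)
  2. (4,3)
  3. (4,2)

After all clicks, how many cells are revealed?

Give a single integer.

Click 1 (2,1) count=0: revealed 18 new [(0,0) (0,1) (0,2) (1,0) (1,1) (1,2) (2,0) (2,1) (2,2) (2,3) (3,0) (3,1) (3,2) (3,3) (4,0) (4,1) (4,2) (4,3)] -> total=18
Click 2 (4,3) count=3: revealed 0 new [(none)] -> total=18
Click 3 (4,2) count=1: revealed 0 new [(none)] -> total=18

Answer: 18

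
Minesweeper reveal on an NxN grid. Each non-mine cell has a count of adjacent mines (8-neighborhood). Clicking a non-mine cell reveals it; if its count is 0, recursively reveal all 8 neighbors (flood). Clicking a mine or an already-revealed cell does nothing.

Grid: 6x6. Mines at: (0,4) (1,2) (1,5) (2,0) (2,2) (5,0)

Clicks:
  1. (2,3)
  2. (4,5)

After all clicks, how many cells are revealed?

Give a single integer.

Answer: 18

Derivation:
Click 1 (2,3) count=2: revealed 1 new [(2,3)] -> total=1
Click 2 (4,5) count=0: revealed 17 new [(2,4) (2,5) (3,1) (3,2) (3,3) (3,4) (3,5) (4,1) (4,2) (4,3) (4,4) (4,5) (5,1) (5,2) (5,3) (5,4) (5,5)] -> total=18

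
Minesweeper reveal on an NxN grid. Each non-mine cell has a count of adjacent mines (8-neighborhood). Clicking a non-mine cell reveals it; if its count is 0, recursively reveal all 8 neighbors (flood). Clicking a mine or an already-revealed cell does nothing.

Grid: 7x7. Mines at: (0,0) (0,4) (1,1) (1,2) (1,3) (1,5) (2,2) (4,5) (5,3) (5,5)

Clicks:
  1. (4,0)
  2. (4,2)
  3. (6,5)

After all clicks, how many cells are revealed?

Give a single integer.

Answer: 15

Derivation:
Click 1 (4,0) count=0: revealed 14 new [(2,0) (2,1) (3,0) (3,1) (3,2) (4,0) (4,1) (4,2) (5,0) (5,1) (5,2) (6,0) (6,1) (6,2)] -> total=14
Click 2 (4,2) count=1: revealed 0 new [(none)] -> total=14
Click 3 (6,5) count=1: revealed 1 new [(6,5)] -> total=15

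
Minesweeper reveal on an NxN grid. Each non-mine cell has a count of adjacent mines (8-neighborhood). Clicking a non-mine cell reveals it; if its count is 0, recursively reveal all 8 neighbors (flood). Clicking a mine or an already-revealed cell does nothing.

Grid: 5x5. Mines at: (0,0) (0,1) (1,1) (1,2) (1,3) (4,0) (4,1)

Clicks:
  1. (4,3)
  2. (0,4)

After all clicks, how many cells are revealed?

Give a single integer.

Answer: 10

Derivation:
Click 1 (4,3) count=0: revealed 9 new [(2,2) (2,3) (2,4) (3,2) (3,3) (3,4) (4,2) (4,3) (4,4)] -> total=9
Click 2 (0,4) count=1: revealed 1 new [(0,4)] -> total=10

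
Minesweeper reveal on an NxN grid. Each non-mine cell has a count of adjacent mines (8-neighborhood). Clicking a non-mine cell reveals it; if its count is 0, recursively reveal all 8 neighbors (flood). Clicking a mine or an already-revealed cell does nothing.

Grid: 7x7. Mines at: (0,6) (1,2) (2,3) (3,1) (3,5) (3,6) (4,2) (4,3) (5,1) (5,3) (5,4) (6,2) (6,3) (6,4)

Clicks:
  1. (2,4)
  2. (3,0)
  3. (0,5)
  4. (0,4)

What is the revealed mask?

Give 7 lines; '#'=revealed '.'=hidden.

Answer: ...###.
...###.
....#..
#......
.......
.......
.......

Derivation:
Click 1 (2,4) count=2: revealed 1 new [(2,4)] -> total=1
Click 2 (3,0) count=1: revealed 1 new [(3,0)] -> total=2
Click 3 (0,5) count=1: revealed 1 new [(0,5)] -> total=3
Click 4 (0,4) count=0: revealed 5 new [(0,3) (0,4) (1,3) (1,4) (1,5)] -> total=8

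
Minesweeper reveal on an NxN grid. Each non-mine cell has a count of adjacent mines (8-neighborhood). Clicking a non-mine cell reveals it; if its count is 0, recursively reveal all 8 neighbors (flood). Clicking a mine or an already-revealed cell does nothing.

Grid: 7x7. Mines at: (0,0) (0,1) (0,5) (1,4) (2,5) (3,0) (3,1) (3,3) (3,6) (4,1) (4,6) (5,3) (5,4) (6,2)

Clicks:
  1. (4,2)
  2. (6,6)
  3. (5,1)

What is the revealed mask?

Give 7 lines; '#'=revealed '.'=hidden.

Click 1 (4,2) count=4: revealed 1 new [(4,2)] -> total=1
Click 2 (6,6) count=0: revealed 4 new [(5,5) (5,6) (6,5) (6,6)] -> total=5
Click 3 (5,1) count=2: revealed 1 new [(5,1)] -> total=6

Answer: .......
.......
.......
.......
..#....
.#...##
.....##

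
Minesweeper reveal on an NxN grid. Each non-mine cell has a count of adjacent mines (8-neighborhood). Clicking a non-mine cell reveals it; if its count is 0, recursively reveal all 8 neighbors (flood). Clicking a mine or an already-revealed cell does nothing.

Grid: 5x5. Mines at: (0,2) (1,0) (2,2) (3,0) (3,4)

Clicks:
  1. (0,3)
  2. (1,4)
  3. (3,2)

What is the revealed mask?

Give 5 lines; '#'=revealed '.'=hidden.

Click 1 (0,3) count=1: revealed 1 new [(0,3)] -> total=1
Click 2 (1,4) count=0: revealed 5 new [(0,4) (1,3) (1,4) (2,3) (2,4)] -> total=6
Click 3 (3,2) count=1: revealed 1 new [(3,2)] -> total=7

Answer: ...##
...##
...##
..#..
.....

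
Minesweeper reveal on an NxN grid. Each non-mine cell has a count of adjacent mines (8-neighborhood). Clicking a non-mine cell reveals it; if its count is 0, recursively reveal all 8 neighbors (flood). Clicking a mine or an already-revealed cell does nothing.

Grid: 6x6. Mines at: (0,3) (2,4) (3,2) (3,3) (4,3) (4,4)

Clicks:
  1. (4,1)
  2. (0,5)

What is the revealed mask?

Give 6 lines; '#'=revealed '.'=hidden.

Answer: ....##
....##
......
......
.#....
......

Derivation:
Click 1 (4,1) count=1: revealed 1 new [(4,1)] -> total=1
Click 2 (0,5) count=0: revealed 4 new [(0,4) (0,5) (1,4) (1,5)] -> total=5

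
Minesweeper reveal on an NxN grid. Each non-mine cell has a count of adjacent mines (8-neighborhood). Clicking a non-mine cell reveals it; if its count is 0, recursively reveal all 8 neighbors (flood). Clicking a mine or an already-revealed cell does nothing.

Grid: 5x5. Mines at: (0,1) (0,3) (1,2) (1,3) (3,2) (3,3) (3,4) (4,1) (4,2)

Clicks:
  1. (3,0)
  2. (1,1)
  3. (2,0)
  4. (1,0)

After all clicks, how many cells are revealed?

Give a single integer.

Answer: 6

Derivation:
Click 1 (3,0) count=1: revealed 1 new [(3,0)] -> total=1
Click 2 (1,1) count=2: revealed 1 new [(1,1)] -> total=2
Click 3 (2,0) count=0: revealed 4 new [(1,0) (2,0) (2,1) (3,1)] -> total=6
Click 4 (1,0) count=1: revealed 0 new [(none)] -> total=6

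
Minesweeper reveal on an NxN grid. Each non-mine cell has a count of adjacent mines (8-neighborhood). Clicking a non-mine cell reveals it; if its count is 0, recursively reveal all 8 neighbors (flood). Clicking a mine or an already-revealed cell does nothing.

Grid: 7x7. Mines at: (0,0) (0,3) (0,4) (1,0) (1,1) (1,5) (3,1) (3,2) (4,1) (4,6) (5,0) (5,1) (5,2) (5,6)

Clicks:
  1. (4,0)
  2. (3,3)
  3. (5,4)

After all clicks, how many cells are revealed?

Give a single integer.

Click 1 (4,0) count=4: revealed 1 new [(4,0)] -> total=1
Click 2 (3,3) count=1: revealed 1 new [(3,3)] -> total=2
Click 3 (5,4) count=0: revealed 14 new [(2,3) (2,4) (2,5) (3,4) (3,5) (4,3) (4,4) (4,5) (5,3) (5,4) (5,5) (6,3) (6,4) (6,5)] -> total=16

Answer: 16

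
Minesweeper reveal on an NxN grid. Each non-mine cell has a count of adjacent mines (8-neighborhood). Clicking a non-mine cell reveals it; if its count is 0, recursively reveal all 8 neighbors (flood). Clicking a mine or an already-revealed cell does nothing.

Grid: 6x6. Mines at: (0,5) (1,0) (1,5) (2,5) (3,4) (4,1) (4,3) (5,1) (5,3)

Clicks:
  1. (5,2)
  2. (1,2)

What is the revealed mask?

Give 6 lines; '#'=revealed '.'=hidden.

Answer: .####.
.####.
.####.
.###..
......
..#...

Derivation:
Click 1 (5,2) count=4: revealed 1 new [(5,2)] -> total=1
Click 2 (1,2) count=0: revealed 15 new [(0,1) (0,2) (0,3) (0,4) (1,1) (1,2) (1,3) (1,4) (2,1) (2,2) (2,3) (2,4) (3,1) (3,2) (3,3)] -> total=16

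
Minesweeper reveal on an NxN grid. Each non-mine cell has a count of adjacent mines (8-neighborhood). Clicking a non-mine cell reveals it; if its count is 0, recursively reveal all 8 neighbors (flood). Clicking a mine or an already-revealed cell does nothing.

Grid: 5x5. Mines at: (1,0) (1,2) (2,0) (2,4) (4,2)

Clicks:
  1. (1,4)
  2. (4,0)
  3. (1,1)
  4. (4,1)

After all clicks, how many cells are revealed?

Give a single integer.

Answer: 6

Derivation:
Click 1 (1,4) count=1: revealed 1 new [(1,4)] -> total=1
Click 2 (4,0) count=0: revealed 4 new [(3,0) (3,1) (4,0) (4,1)] -> total=5
Click 3 (1,1) count=3: revealed 1 new [(1,1)] -> total=6
Click 4 (4,1) count=1: revealed 0 new [(none)] -> total=6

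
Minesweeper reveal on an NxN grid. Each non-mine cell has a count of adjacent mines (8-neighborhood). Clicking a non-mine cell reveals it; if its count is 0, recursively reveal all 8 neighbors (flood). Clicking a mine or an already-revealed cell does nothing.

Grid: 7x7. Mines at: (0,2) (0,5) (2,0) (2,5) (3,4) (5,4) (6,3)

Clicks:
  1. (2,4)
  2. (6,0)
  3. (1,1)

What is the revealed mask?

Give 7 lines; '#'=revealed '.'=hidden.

Answer: .......
.###...
.####..
####...
####...
####...
###....

Derivation:
Click 1 (2,4) count=2: revealed 1 new [(2,4)] -> total=1
Click 2 (6,0) count=0: revealed 21 new [(1,1) (1,2) (1,3) (2,1) (2,2) (2,3) (3,0) (3,1) (3,2) (3,3) (4,0) (4,1) (4,2) (4,3) (5,0) (5,1) (5,2) (5,3) (6,0) (6,1) (6,2)] -> total=22
Click 3 (1,1) count=2: revealed 0 new [(none)] -> total=22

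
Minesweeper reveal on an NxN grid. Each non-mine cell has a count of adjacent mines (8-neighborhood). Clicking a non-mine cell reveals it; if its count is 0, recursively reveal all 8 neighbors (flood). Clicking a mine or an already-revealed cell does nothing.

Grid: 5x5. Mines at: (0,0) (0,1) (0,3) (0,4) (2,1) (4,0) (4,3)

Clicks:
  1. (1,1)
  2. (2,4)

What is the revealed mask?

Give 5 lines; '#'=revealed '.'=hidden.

Answer: .....
.####
..###
..###
.....

Derivation:
Click 1 (1,1) count=3: revealed 1 new [(1,1)] -> total=1
Click 2 (2,4) count=0: revealed 9 new [(1,2) (1,3) (1,4) (2,2) (2,3) (2,4) (3,2) (3,3) (3,4)] -> total=10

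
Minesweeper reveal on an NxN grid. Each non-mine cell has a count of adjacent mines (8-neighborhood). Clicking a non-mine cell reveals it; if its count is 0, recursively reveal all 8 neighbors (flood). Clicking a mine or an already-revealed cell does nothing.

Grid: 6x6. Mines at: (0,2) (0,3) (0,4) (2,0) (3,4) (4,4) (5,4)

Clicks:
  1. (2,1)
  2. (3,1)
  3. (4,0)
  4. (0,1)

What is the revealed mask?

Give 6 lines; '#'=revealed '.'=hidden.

Click 1 (2,1) count=1: revealed 1 new [(2,1)] -> total=1
Click 2 (3,1) count=1: revealed 1 new [(3,1)] -> total=2
Click 3 (4,0) count=0: revealed 16 new [(1,1) (1,2) (1,3) (2,2) (2,3) (3,0) (3,2) (3,3) (4,0) (4,1) (4,2) (4,3) (5,0) (5,1) (5,2) (5,3)] -> total=18
Click 4 (0,1) count=1: revealed 1 new [(0,1)] -> total=19

Answer: .#....
.###..
.###..
####..
####..
####..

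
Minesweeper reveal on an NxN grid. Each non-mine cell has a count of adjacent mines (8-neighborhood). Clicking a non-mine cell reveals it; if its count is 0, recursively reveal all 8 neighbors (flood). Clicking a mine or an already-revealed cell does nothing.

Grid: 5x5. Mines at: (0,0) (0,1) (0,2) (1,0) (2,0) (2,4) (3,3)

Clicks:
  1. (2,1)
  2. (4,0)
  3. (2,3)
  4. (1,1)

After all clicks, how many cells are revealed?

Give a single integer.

Answer: 9

Derivation:
Click 1 (2,1) count=2: revealed 1 new [(2,1)] -> total=1
Click 2 (4,0) count=0: revealed 6 new [(3,0) (3,1) (3,2) (4,0) (4,1) (4,2)] -> total=7
Click 3 (2,3) count=2: revealed 1 new [(2,3)] -> total=8
Click 4 (1,1) count=5: revealed 1 new [(1,1)] -> total=9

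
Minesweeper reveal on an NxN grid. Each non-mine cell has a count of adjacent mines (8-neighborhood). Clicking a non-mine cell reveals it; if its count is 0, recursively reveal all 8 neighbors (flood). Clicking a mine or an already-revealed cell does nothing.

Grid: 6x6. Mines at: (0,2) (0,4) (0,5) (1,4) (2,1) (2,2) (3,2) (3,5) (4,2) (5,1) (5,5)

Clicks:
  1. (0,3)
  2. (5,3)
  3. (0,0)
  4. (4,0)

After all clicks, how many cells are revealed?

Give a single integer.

Click 1 (0,3) count=3: revealed 1 new [(0,3)] -> total=1
Click 2 (5,3) count=1: revealed 1 new [(5,3)] -> total=2
Click 3 (0,0) count=0: revealed 4 new [(0,0) (0,1) (1,0) (1,1)] -> total=6
Click 4 (4,0) count=1: revealed 1 new [(4,0)] -> total=7

Answer: 7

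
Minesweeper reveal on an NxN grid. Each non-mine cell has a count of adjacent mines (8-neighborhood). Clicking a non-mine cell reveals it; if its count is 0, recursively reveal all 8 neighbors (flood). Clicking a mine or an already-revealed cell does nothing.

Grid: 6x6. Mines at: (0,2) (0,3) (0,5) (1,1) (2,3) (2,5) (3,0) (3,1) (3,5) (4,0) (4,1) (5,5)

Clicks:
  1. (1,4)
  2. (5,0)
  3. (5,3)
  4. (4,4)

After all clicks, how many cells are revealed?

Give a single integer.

Click 1 (1,4) count=4: revealed 1 new [(1,4)] -> total=1
Click 2 (5,0) count=2: revealed 1 new [(5,0)] -> total=2
Click 3 (5,3) count=0: revealed 9 new [(3,2) (3,3) (3,4) (4,2) (4,3) (4,4) (5,2) (5,3) (5,4)] -> total=11
Click 4 (4,4) count=2: revealed 0 new [(none)] -> total=11

Answer: 11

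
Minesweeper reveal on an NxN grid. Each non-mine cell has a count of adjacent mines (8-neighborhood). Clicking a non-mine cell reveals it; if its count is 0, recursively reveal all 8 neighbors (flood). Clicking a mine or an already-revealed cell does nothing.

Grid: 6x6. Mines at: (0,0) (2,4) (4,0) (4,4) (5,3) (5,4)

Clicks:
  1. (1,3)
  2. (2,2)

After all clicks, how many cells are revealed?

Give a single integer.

Click 1 (1,3) count=1: revealed 1 new [(1,3)] -> total=1
Click 2 (2,2) count=0: revealed 21 new [(0,1) (0,2) (0,3) (0,4) (0,5) (1,0) (1,1) (1,2) (1,4) (1,5) (2,0) (2,1) (2,2) (2,3) (3,0) (3,1) (3,2) (3,3) (4,1) (4,2) (4,3)] -> total=22

Answer: 22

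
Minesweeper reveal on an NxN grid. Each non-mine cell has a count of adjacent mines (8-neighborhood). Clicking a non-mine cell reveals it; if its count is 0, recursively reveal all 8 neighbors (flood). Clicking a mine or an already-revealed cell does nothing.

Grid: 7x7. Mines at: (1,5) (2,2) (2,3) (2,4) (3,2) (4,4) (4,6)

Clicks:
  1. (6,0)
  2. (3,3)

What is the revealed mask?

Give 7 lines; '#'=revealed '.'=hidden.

Click 1 (6,0) count=0: revealed 32 new [(0,0) (0,1) (0,2) (0,3) (0,4) (1,0) (1,1) (1,2) (1,3) (1,4) (2,0) (2,1) (3,0) (3,1) (4,0) (4,1) (4,2) (4,3) (5,0) (5,1) (5,2) (5,3) (5,4) (5,5) (5,6) (6,0) (6,1) (6,2) (6,3) (6,4) (6,5) (6,6)] -> total=32
Click 2 (3,3) count=5: revealed 1 new [(3,3)] -> total=33

Answer: #####..
#####..
##.....
##.#...
####...
#######
#######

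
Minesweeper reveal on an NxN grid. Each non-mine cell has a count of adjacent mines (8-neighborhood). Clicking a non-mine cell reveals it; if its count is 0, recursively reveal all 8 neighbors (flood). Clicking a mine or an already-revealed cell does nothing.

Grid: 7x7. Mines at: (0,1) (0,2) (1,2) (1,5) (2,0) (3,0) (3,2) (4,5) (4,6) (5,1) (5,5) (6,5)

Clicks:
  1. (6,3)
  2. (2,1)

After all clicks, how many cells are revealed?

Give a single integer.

Click 1 (6,3) count=0: revealed 9 new [(4,2) (4,3) (4,4) (5,2) (5,3) (5,4) (6,2) (6,3) (6,4)] -> total=9
Click 2 (2,1) count=4: revealed 1 new [(2,1)] -> total=10

Answer: 10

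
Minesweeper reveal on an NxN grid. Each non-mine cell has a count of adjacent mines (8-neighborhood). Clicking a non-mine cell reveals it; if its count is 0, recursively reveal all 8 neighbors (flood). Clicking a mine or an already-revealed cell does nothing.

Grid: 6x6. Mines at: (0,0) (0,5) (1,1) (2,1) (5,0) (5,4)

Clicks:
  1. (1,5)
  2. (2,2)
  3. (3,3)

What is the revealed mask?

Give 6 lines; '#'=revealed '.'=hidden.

Answer: ..###.
..####
..####
.#####
.#####
.###..

Derivation:
Click 1 (1,5) count=1: revealed 1 new [(1,5)] -> total=1
Click 2 (2,2) count=2: revealed 1 new [(2,2)] -> total=2
Click 3 (3,3) count=0: revealed 22 new [(0,2) (0,3) (0,4) (1,2) (1,3) (1,4) (2,3) (2,4) (2,5) (3,1) (3,2) (3,3) (3,4) (3,5) (4,1) (4,2) (4,3) (4,4) (4,5) (5,1) (5,2) (5,3)] -> total=24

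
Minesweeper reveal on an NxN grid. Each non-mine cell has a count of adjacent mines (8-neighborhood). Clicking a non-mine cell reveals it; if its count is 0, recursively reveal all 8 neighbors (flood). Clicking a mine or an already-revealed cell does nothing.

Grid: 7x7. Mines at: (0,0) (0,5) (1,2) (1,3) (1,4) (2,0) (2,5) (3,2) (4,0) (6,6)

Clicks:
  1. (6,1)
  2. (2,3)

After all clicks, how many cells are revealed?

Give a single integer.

Click 1 (6,1) count=0: revealed 23 new [(3,3) (3,4) (3,5) (3,6) (4,1) (4,2) (4,3) (4,4) (4,5) (4,6) (5,0) (5,1) (5,2) (5,3) (5,4) (5,5) (5,6) (6,0) (6,1) (6,2) (6,3) (6,4) (6,5)] -> total=23
Click 2 (2,3) count=4: revealed 1 new [(2,3)] -> total=24

Answer: 24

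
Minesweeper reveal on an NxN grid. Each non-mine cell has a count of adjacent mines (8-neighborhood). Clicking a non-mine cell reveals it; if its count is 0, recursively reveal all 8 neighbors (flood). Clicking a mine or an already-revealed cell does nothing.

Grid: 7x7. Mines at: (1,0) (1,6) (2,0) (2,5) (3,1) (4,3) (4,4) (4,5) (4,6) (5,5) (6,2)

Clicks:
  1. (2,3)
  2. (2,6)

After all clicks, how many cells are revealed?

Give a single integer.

Click 1 (2,3) count=0: revealed 17 new [(0,1) (0,2) (0,3) (0,4) (0,5) (1,1) (1,2) (1,3) (1,4) (1,5) (2,1) (2,2) (2,3) (2,4) (3,2) (3,3) (3,4)] -> total=17
Click 2 (2,6) count=2: revealed 1 new [(2,6)] -> total=18

Answer: 18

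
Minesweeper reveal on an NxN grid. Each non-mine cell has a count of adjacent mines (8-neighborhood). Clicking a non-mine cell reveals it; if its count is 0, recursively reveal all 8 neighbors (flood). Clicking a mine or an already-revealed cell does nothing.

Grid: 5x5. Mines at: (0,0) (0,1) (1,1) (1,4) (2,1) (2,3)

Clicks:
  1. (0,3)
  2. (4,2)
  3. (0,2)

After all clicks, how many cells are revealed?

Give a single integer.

Answer: 12

Derivation:
Click 1 (0,3) count=1: revealed 1 new [(0,3)] -> total=1
Click 2 (4,2) count=0: revealed 10 new [(3,0) (3,1) (3,2) (3,3) (3,4) (4,0) (4,1) (4,2) (4,3) (4,4)] -> total=11
Click 3 (0,2) count=2: revealed 1 new [(0,2)] -> total=12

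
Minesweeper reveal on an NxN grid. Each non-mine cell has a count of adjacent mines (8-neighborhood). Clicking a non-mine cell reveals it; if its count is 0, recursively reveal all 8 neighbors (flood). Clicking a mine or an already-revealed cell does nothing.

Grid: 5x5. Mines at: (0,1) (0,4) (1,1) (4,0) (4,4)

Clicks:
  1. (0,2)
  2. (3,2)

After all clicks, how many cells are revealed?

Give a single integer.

Click 1 (0,2) count=2: revealed 1 new [(0,2)] -> total=1
Click 2 (3,2) count=0: revealed 14 new [(1,2) (1,3) (1,4) (2,1) (2,2) (2,3) (2,4) (3,1) (3,2) (3,3) (3,4) (4,1) (4,2) (4,3)] -> total=15

Answer: 15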